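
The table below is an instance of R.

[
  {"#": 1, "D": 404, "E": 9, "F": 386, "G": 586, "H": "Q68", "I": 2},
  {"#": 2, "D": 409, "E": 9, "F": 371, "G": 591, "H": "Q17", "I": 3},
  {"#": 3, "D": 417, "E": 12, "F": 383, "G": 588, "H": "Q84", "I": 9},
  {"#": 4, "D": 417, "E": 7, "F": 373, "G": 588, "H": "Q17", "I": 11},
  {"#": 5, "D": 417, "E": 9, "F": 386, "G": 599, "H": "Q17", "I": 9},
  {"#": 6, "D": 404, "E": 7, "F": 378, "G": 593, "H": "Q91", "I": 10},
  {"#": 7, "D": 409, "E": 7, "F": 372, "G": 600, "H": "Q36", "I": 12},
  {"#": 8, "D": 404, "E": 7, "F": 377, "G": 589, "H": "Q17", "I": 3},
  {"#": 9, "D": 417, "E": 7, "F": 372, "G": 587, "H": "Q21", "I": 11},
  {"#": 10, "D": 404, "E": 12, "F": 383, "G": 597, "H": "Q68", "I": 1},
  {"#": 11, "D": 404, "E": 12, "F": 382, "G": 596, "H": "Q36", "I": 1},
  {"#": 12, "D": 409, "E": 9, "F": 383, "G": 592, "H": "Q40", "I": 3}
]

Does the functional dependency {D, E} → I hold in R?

(D=404, E=9): row 1 → I = 2 ✓
(D=409, E=9): rows 2, 12 → I = 3, 3 ✓
(D=417, E=12): row 3 → I = 9 ✓
(D=417, E=7): rows 4, 9 → I = 11, 11 ✓
(D=417, E=9): row 5 → I = 9 ✓
(D=404, E=7): rows 6, 8 → I takes values {10, 3} — violation
(D=409, E=7): row 7 → I = 12 ✓
(D=404, E=12): rows 10, 11 → I = 1, 1 ✓
Two rows agree on {D, E} but differ on I, so {D, E} → I does not hold.

No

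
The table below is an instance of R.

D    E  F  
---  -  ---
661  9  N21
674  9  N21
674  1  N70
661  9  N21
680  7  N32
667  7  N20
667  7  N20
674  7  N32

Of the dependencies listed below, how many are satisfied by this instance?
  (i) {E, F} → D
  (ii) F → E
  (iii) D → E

(i) {E, F} → D: (E=9, F=N21): 3 rows → D takes values {661, 674} — violation; (E=7, F=N32): 2 rows → D takes values {680, 674} — violation — fails.
(ii) F → E: every LHS value maps to a single RHS value — holds.
(iii) D → E: D=674: 3 rows → E takes values {9, 1, 7} — violation — fails.
1 of the 3 dependencies holds.

1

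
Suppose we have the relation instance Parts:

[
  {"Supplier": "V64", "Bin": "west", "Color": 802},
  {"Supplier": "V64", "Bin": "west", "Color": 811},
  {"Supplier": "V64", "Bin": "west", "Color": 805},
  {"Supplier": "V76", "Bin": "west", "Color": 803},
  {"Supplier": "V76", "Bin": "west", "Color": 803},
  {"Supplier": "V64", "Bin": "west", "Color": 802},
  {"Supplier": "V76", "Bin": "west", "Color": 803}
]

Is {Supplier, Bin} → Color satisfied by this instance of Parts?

No

(Supplier=V64, Bin=west): 4 rows → Color takes values {802, 811, 805} — violation
(Supplier=V76, Bin=west): 3 rows → Color = 803, 803, 803 ✓
Two rows agree on {Supplier, Bin} but differ on Color, so {Supplier, Bin} → Color does not hold.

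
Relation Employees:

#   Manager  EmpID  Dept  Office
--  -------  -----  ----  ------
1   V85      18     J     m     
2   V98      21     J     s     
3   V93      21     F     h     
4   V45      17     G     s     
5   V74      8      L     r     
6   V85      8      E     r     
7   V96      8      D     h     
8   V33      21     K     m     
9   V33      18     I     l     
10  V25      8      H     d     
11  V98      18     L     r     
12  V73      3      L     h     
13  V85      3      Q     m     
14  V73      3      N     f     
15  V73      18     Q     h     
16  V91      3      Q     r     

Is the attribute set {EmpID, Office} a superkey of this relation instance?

Rows 5 and 6 have the same {EmpID, Office} value (EmpID=8, Office=r) but are distinct tuples, so {EmpID, Office} does not determine every attribute — not a superkey.

No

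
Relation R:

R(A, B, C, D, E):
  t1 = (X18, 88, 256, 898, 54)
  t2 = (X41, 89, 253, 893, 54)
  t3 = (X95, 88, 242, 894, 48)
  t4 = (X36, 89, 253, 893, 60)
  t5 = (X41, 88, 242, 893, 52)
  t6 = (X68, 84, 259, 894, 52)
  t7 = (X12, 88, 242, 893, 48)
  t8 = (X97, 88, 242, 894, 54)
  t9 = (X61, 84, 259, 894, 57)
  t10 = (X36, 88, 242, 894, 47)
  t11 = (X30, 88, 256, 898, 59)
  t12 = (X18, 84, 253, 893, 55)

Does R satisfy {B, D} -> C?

(B=88, D=898): rows 1, 11 → C = 256, 256 ✓
(B=89, D=893): rows 2, 4 → C = 253, 253 ✓
(B=88, D=894): rows 3, 8, 10 → C = 242, 242, 242 ✓
(B=88, D=893): rows 5, 7 → C = 242, 242 ✓
(B=84, D=894): rows 6, 9 → C = 259, 259 ✓
(B=84, D=893): row 12 → C = 253 ✓
Every {B, D} value is associated with a single C value, so {B, D} -> C holds.

Yes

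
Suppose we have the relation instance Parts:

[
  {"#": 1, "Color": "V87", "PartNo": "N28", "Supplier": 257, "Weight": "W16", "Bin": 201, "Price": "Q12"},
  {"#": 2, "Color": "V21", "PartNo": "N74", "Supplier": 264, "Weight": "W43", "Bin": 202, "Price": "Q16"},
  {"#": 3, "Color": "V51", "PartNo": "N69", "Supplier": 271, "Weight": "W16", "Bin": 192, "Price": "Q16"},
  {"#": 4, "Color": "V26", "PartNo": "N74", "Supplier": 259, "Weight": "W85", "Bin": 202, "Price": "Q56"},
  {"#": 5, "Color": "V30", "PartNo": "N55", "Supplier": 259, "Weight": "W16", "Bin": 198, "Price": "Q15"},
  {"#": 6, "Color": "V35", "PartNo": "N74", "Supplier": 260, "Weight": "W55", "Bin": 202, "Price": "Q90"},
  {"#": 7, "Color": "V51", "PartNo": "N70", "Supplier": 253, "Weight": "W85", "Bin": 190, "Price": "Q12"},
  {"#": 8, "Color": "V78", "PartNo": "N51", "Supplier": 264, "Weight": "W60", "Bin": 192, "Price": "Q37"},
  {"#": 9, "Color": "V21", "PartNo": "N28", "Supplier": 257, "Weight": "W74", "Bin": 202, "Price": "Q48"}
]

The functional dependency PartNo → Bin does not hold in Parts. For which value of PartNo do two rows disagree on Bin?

PartNo=N28: rows 1, 9 → Bin takes values {201, 202} — violation
PartNo=N74: rows 2, 4, 6 → Bin = 202, 202, 202 ✓
PartNo=N69: row 3 → Bin = 192 ✓
PartNo=N55: row 5 → Bin = 198 ✓
PartNo=N70: row 7 → Bin = 190 ✓
PartNo=N51: row 8 → Bin = 192 ✓
The only PartNo value with inconsistent Bin is PartNo=N28.

N28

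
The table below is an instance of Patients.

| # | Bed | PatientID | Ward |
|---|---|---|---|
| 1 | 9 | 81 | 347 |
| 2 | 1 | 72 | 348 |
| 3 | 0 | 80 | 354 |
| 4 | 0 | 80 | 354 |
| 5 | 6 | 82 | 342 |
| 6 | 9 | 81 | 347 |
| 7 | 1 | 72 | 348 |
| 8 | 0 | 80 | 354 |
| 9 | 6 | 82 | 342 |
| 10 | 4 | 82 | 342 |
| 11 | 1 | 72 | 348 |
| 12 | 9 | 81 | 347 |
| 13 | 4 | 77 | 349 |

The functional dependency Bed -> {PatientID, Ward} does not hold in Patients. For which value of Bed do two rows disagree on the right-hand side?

Bed=9: rows 1, 6, 12 → {PatientID,Ward} = (81, 347), (81, 347), (81, 347) ✓
Bed=1: rows 2, 7, 11 → {PatientID,Ward} = (72, 348), (72, 348), (72, 348) ✓
Bed=0: rows 3, 4, 8 → {PatientID,Ward} = (80, 354), (80, 354), (80, 354) ✓
Bed=6: rows 5, 9 → {PatientID,Ward} = (82, 342), (82, 342) ✓
Bed=4: rows 10, 13 → {PatientID,Ward} takes values {(82, 342), (77, 349)} — violation
The only Bed value with inconsistent RHS is Bed=4.

4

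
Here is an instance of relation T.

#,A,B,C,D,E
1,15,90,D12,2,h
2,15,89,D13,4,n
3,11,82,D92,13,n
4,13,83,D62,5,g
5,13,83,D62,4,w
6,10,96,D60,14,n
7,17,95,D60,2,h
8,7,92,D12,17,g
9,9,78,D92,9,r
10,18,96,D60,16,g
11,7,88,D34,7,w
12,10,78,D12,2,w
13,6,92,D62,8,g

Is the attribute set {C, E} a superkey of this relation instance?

No

Rows 4 and 13 have the same {C, E} value (C=D62, E=g) but are distinct tuples, so {C, E} does not determine every attribute — not a superkey.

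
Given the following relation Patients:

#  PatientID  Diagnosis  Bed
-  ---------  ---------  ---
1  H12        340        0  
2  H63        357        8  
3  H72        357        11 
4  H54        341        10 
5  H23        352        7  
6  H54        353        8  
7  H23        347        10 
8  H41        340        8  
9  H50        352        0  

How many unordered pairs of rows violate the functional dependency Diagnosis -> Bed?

Diagnosis=340: violating pairs (1,8) — 1 pair.
Diagnosis=357: violating pairs (2,3) — 1 pair.
Diagnosis=352: violating pairs (5,9) — 1 pair.

3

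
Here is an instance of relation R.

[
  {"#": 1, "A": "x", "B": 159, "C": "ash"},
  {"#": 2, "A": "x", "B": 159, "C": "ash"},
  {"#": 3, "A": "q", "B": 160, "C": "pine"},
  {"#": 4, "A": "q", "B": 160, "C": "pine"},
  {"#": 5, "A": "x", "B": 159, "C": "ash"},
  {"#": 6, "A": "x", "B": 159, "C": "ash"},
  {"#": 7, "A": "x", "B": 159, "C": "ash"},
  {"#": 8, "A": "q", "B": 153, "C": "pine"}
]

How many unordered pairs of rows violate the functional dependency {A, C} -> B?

2

(A=x, C=ash): all 5 rows agree on B — 0 pairs.
(A=q, C=pine): violating pairs (3,8), (4,8) — 2 pairs.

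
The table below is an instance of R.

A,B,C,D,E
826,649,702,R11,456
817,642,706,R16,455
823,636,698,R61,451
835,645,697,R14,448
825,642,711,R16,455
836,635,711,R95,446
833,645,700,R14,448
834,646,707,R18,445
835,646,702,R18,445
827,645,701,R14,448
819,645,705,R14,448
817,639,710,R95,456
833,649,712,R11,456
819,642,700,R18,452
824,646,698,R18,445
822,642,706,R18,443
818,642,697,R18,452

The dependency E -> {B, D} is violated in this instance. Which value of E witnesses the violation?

E=456: 3 rows → {B,D} takes values {(649, R11), (639, R95)} — violation
E=455: 2 rows → {B,D} = (642, R16), (642, R16) ✓
E=451: 1 row → {B,D} = (636, R61) ✓
E=448: 4 rows → {B,D} = (645, R14), (645, R14), (645, R14), (645, R14) ✓
E=446: 1 row → {B,D} = (635, R95) ✓
E=445: 3 rows → {B,D} = (646, R18), (646, R18), (646, R18) ✓
E=452: 2 rows → {B,D} = (642, R18), (642, R18) ✓
E=443: 1 row → {B,D} = (642, R18) ✓
The only E value with inconsistent RHS is E=456.

456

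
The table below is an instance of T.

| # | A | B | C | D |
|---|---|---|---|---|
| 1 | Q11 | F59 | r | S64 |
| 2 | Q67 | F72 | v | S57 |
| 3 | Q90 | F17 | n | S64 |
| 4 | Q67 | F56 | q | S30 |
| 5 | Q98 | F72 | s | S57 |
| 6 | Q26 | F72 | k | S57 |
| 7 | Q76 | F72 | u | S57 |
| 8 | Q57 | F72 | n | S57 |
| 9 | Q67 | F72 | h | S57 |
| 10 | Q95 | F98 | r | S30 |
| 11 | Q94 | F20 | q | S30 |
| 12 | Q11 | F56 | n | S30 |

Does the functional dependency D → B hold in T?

No

D=S64: rows 1, 3 → B takes values {F59, F17} — violation
D=S57: rows 2, 5, 6, 7, 8, 9 → B = F72, F72, F72, F72, F72, F72 ✓
D=S30: rows 4, 10, 11, 12 → B takes values {F56, F98, F20} — violation
Two rows agree on D but differ on B, so D → B does not hold.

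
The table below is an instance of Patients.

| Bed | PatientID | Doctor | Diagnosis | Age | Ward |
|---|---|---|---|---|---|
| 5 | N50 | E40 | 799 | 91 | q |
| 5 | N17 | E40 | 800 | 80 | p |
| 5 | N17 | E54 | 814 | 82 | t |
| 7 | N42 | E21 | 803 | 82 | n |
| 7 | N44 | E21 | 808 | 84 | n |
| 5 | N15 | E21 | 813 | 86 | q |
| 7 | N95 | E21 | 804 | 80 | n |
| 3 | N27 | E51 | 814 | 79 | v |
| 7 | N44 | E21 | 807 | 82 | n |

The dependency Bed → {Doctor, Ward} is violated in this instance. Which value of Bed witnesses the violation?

Bed=5: 4 rows → {Doctor,Ward} takes values {(E40, q), (E40, p), (E54, t), (E21, q)} — violation
Bed=7: 4 rows → {Doctor,Ward} = (E21, n), (E21, n), (E21, n), (E21, n) ✓
Bed=3: 1 row → {Doctor,Ward} = (E51, v) ✓
The only Bed value with inconsistent RHS is Bed=5.

5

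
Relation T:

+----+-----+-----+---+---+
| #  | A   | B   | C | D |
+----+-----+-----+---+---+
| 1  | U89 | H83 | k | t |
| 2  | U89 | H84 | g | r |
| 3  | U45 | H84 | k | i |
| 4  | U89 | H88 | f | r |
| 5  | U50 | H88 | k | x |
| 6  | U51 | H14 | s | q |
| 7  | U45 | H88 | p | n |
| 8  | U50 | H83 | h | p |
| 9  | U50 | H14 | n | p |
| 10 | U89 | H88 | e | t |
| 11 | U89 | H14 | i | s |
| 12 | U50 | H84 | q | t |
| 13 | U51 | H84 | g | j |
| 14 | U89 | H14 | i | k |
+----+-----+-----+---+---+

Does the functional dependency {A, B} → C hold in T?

No

(A=U89, B=H83): row 1 → C = k ✓
(A=U89, B=H84): row 2 → C = g ✓
(A=U45, B=H84): row 3 → C = k ✓
(A=U89, B=H88): rows 4, 10 → C takes values {f, e} — violation
(A=U50, B=H88): row 5 → C = k ✓
(A=U51, B=H14): row 6 → C = s ✓
(A=U45, B=H88): row 7 → C = p ✓
(A=U50, B=H83): row 8 → C = h ✓
(A=U50, B=H14): row 9 → C = n ✓
(A=U89, B=H14): rows 11, 14 → C = i, i ✓
(A=U50, B=H84): row 12 → C = q ✓
(A=U51, B=H84): row 13 → C = g ✓
Two rows agree on {A, B} but differ on C, so {A, B} → C does not hold.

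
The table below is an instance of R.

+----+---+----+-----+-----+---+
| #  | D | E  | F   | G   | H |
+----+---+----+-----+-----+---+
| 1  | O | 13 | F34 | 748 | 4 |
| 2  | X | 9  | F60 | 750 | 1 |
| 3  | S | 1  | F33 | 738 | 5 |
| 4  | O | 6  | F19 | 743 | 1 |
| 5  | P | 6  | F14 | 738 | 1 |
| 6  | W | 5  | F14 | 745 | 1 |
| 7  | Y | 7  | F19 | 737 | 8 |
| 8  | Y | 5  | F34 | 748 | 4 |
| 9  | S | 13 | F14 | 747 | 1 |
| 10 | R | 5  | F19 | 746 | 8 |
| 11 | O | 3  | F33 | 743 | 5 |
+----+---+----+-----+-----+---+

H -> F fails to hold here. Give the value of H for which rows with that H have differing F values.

H=4: rows 1, 8 → F = F34, F34 ✓
H=1: rows 2, 4, 5, 6, 9 → F takes values {F60, F19, F14} — violation
H=5: rows 3, 11 → F = F33, F33 ✓
H=8: rows 7, 10 → F = F19, F19 ✓
The only H value with inconsistent F is H=1.

1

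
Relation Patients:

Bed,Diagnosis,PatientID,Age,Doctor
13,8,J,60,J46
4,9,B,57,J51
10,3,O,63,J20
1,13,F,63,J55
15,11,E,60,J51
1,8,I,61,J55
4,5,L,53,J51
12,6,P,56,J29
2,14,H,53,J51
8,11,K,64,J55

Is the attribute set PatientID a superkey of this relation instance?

All 10 rows have distinct PatientID values, so PatientID → (all attributes) holds and PatientID is a superkey.

Yes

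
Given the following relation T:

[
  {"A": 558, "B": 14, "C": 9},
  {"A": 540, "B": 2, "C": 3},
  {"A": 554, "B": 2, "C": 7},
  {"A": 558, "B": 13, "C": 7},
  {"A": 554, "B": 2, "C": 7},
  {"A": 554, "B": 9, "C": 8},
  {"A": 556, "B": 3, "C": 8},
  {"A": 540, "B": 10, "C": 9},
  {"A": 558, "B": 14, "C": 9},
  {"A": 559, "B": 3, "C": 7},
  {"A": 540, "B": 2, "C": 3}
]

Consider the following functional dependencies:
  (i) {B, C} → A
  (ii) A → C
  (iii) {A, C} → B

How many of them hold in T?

2

(i) {B, C} → A: every LHS value maps to a single RHS value — holds.
(ii) A → C: A=558: 3 rows → C takes values {9, 7} — violation; A=540: 3 rows → C takes values {3, 9} — violation; A=554: 3 rows → C takes values {7, 8} — violation — fails.
(iii) {A, C} → B: every LHS value maps to a single RHS value — holds.
2 of the 3 dependencies hold.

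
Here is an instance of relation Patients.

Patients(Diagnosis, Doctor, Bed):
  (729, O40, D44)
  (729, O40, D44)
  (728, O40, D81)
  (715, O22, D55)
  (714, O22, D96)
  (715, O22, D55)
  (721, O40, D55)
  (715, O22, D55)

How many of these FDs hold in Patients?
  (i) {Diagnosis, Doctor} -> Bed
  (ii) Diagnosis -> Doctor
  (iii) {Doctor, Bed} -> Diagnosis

(i) {Diagnosis, Doctor} -> Bed: every LHS value maps to a single RHS value — holds.
(ii) Diagnosis -> Doctor: every LHS value maps to a single RHS value — holds.
(iii) {Doctor, Bed} -> Diagnosis: every LHS value maps to a single RHS value — holds.
3 of the 3 dependencies hold.

3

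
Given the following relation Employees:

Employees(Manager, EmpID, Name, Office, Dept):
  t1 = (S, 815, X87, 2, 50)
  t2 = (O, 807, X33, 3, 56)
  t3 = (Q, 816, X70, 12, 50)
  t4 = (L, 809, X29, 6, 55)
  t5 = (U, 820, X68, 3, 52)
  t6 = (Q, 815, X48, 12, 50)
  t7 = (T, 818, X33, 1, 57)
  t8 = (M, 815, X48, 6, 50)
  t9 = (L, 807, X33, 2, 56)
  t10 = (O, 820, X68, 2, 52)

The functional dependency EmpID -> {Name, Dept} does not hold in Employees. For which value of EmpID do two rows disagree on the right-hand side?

EmpID=815: rows 1, 6, 8 → {Name,Dept} takes values {(X87, 50), (X48, 50)} — violation
EmpID=807: rows 2, 9 → {Name,Dept} = (X33, 56), (X33, 56) ✓
EmpID=816: row 3 → {Name,Dept} = (X70, 50) ✓
EmpID=809: row 4 → {Name,Dept} = (X29, 55) ✓
EmpID=820: rows 5, 10 → {Name,Dept} = (X68, 52), (X68, 52) ✓
EmpID=818: row 7 → {Name,Dept} = (X33, 57) ✓
The only EmpID value with inconsistent RHS is EmpID=815.

815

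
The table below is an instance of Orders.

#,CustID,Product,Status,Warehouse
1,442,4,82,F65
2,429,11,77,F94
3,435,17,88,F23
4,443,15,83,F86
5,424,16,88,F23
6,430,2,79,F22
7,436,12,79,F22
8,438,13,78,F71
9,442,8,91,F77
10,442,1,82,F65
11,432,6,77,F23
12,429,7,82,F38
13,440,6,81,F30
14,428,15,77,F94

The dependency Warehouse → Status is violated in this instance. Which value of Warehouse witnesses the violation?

Warehouse=F65: rows 1, 10 → Status = 82, 82 ✓
Warehouse=F94: rows 2, 14 → Status = 77, 77 ✓
Warehouse=F23: rows 3, 5, 11 → Status takes values {88, 77} — violation
Warehouse=F86: row 4 → Status = 83 ✓
Warehouse=F22: rows 6, 7 → Status = 79, 79 ✓
Warehouse=F71: row 8 → Status = 78 ✓
Warehouse=F77: row 9 → Status = 91 ✓
Warehouse=F38: row 12 → Status = 82 ✓
Warehouse=F30: row 13 → Status = 81 ✓
The only Warehouse value with inconsistent Status is Warehouse=F23.

F23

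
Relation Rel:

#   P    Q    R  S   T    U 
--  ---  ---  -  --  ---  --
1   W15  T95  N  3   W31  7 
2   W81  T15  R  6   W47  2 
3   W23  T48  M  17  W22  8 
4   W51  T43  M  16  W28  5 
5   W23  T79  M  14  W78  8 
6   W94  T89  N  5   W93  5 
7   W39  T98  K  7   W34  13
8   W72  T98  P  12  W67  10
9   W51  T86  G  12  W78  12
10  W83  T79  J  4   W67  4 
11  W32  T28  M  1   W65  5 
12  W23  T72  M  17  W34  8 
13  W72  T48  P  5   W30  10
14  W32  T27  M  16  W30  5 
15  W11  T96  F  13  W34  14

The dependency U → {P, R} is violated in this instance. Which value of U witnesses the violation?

5

U=7: row 1 → {P,R} = (W15, N) ✓
U=2: row 2 → {P,R} = (W81, R) ✓
U=8: rows 3, 5, 12 → {P,R} = (W23, M), (W23, M), (W23, M) ✓
U=5: rows 4, 6, 11, 14 → {P,R} takes values {(W51, M), (W94, N), (W32, M)} — violation
U=13: row 7 → {P,R} = (W39, K) ✓
U=10: rows 8, 13 → {P,R} = (W72, P), (W72, P) ✓
U=12: row 9 → {P,R} = (W51, G) ✓
U=4: row 10 → {P,R} = (W83, J) ✓
U=14: row 15 → {P,R} = (W11, F) ✓
The only U value with inconsistent RHS is U=5.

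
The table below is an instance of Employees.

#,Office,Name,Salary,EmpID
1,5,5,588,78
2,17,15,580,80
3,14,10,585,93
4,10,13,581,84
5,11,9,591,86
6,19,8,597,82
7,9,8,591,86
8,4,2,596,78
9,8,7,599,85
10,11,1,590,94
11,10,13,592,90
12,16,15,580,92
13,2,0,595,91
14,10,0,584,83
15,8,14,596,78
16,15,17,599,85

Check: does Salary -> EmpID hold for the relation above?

No

Salary=588: row 1 → EmpID = 78 ✓
Salary=580: rows 2, 12 → EmpID takes values {80, 92} — violation
Salary=585: row 3 → EmpID = 93 ✓
Salary=581: row 4 → EmpID = 84 ✓
Salary=591: rows 5, 7 → EmpID = 86, 86 ✓
Salary=597: row 6 → EmpID = 82 ✓
Salary=596: rows 8, 15 → EmpID = 78, 78 ✓
Salary=599: rows 9, 16 → EmpID = 85, 85 ✓
Salary=590: row 10 → EmpID = 94 ✓
Salary=592: row 11 → EmpID = 90 ✓
Salary=595: row 13 → EmpID = 91 ✓
Salary=584: row 14 → EmpID = 83 ✓
Two rows agree on Salary but differ on EmpID, so Salary -> EmpID does not hold.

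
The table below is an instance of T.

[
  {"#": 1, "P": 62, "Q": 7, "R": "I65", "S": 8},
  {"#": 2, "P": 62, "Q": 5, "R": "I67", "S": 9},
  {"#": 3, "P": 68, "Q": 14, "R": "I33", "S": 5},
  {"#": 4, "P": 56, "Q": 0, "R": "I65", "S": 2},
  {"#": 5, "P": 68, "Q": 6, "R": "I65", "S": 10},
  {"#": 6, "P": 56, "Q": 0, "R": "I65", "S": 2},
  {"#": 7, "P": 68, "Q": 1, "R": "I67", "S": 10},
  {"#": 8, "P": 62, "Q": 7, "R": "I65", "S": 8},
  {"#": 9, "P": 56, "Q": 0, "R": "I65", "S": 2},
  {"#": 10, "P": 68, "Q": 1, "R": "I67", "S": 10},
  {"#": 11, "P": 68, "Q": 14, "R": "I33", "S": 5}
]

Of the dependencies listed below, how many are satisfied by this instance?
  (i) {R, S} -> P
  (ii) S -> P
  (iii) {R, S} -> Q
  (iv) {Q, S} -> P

4

(i) {R, S} -> P: every LHS value maps to a single RHS value — holds.
(ii) S -> P: every LHS value maps to a single RHS value — holds.
(iii) {R, S} -> Q: every LHS value maps to a single RHS value — holds.
(iv) {Q, S} -> P: every LHS value maps to a single RHS value — holds.
4 of the 4 dependencies hold.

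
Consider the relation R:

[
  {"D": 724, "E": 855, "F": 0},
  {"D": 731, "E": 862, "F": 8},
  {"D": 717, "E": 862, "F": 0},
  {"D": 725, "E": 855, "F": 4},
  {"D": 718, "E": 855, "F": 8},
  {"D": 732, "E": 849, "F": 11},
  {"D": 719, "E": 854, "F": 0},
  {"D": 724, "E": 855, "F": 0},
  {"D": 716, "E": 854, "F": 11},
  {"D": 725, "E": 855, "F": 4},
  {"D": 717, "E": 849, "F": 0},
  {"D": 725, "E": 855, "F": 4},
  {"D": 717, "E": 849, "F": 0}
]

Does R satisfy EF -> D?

(E=855, F=0): 2 rows → D = 724, 724 ✓
(E=862, F=8): 1 row → D = 731 ✓
(E=862, F=0): 1 row → D = 717 ✓
(E=855, F=4): 3 rows → D = 725, 725, 725 ✓
(E=855, F=8): 1 row → D = 718 ✓
(E=849, F=11): 1 row → D = 732 ✓
(E=854, F=0): 1 row → D = 719 ✓
(E=854, F=11): 1 row → D = 716 ✓
(E=849, F=0): 2 rows → D = 717, 717 ✓
Every EF value is associated with a single D value, so EF -> D holds.

Yes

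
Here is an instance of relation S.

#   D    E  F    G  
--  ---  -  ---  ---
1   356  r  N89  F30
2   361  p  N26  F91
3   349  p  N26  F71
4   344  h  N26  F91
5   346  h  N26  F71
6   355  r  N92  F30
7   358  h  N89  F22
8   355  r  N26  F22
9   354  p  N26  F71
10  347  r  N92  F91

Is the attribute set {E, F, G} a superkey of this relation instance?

Rows 3 and 9 have the same {E, F, G} value (E=p, F=N26, G=F71) but are distinct tuples, so {E, F, G} does not determine every attribute — not a superkey.

No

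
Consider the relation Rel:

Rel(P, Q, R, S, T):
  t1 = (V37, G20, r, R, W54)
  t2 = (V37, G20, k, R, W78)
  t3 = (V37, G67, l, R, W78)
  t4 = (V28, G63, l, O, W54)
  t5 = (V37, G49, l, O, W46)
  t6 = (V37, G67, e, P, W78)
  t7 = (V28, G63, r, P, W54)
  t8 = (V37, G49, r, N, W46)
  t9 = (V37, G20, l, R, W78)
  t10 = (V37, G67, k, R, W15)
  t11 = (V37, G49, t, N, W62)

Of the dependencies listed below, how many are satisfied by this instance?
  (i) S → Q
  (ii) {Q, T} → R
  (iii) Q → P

(i) S → Q: S=R: rows 1, 2, 3, 9, 10 → Q takes values {G20, G67} — violation; S=O: rows 4, 5 → Q takes values {G63, G49} — violation; S=P: rows 6, 7 → Q takes values {G67, G63} — violation — fails.
(ii) {Q, T} → R: (Q=G20, T=W78): rows 2, 9 → R takes values {k, l} — violation; (Q=G67, T=W78): rows 3, 6 → R takes values {l, e} — violation; (Q=G63, T=W54): rows 4, 7 → R takes values {l, r} — violation; (Q=G49, T=W46): rows 5, 8 → R takes values {l, r} — violation — fails.
(iii) Q → P: every LHS value maps to a single RHS value — holds.
1 of the 3 dependencies holds.

1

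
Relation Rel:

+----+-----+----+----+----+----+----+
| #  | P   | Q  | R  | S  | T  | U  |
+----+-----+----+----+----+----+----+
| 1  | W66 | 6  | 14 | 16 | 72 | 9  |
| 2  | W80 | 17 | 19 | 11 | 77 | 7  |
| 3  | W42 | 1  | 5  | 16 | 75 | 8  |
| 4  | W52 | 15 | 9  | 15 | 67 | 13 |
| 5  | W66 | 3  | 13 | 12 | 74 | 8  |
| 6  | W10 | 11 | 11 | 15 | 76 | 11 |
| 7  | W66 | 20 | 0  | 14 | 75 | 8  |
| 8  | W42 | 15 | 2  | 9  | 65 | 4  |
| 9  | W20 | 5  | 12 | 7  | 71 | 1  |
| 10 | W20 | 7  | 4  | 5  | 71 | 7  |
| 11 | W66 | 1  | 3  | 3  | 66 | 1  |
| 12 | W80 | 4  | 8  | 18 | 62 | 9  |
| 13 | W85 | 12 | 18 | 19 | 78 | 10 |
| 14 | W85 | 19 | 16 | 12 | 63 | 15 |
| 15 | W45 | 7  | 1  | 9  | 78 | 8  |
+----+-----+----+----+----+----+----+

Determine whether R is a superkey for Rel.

All 15 rows have distinct R values, so R → (all attributes) holds and R is a superkey.

Yes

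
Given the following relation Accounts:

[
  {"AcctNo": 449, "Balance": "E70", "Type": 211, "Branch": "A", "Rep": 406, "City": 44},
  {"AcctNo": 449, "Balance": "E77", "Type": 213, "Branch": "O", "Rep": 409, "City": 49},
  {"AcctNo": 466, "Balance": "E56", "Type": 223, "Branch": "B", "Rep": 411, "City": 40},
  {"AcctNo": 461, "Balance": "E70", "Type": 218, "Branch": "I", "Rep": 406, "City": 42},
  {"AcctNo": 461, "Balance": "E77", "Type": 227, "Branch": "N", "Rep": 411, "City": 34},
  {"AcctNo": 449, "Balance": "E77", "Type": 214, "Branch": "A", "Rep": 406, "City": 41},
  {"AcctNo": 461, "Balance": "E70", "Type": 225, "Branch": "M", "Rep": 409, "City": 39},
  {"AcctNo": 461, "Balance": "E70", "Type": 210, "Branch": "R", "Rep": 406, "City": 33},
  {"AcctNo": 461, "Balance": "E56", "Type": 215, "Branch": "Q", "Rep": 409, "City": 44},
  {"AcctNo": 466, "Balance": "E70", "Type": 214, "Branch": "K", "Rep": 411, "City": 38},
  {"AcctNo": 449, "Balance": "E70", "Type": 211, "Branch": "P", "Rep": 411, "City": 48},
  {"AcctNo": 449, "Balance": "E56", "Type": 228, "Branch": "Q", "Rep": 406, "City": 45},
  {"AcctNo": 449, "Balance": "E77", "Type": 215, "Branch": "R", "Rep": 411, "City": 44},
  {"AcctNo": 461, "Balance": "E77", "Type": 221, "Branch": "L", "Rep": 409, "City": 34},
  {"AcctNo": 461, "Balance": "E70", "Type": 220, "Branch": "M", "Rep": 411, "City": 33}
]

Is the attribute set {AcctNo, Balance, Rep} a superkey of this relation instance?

No

Two distinct rows share (AcctNo=461, Balance=E70, Rep=406), so {AcctNo, Balance, Rep} does not determine every attribute — not a superkey.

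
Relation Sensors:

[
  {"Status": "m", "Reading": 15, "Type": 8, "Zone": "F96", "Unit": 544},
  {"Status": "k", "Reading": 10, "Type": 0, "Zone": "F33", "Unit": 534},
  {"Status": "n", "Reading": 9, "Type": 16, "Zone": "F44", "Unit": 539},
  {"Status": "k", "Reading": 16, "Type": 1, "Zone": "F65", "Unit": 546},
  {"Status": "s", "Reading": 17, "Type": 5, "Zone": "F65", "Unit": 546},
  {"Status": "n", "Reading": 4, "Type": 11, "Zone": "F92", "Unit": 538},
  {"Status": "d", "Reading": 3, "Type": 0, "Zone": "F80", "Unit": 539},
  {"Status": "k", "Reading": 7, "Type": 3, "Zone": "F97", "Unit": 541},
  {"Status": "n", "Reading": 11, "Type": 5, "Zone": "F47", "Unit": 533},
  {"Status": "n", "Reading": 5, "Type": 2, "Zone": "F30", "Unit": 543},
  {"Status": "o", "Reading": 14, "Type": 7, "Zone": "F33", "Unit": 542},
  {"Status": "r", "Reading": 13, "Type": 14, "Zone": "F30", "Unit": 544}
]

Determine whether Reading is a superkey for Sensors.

Yes

All 12 rows have distinct Reading values, so Reading → (all attributes) holds and Reading is a superkey.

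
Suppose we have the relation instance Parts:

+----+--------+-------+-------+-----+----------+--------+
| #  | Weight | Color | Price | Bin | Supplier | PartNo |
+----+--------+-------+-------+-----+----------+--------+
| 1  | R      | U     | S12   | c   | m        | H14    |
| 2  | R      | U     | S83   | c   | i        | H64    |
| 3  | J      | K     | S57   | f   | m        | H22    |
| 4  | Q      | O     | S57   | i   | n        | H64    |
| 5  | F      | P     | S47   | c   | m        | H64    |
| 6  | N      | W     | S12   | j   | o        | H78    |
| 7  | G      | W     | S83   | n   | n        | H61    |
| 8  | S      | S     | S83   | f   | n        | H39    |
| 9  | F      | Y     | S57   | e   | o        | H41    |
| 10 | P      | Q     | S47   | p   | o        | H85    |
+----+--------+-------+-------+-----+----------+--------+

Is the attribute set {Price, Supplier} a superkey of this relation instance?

No

Rows 7 and 8 have the same {Price, Supplier} value (Price=S83, Supplier=n) but are distinct tuples, so {Price, Supplier} does not determine every attribute — not a superkey.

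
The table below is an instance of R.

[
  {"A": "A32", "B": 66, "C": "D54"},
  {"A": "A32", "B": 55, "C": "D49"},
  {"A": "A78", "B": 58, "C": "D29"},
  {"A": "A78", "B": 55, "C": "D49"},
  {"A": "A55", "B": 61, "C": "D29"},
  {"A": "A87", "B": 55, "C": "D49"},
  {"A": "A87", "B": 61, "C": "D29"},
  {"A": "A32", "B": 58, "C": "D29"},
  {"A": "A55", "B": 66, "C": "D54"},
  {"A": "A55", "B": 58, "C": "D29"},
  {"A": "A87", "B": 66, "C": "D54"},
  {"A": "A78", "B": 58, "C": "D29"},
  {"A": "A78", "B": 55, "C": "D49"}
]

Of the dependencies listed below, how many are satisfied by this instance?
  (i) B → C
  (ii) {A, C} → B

1

(i) B → C: every LHS value maps to a single RHS value — holds.
(ii) {A, C} → B: (A=A55, C=D29): 2 rows → B takes values {61, 58} — violation — fails.
1 of the 2 dependencies holds.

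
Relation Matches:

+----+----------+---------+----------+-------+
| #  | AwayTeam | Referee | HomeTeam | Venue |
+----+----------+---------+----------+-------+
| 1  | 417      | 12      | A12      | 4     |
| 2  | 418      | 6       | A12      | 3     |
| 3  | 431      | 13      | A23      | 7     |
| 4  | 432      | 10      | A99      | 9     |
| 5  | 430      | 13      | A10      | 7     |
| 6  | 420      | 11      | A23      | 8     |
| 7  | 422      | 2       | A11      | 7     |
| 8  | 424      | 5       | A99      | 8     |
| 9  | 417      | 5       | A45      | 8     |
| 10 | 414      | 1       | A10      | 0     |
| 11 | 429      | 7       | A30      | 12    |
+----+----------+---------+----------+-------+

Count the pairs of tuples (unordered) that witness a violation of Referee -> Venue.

Referee=13: all 2 rows agree on Venue — 0 pairs.
Referee=5: all 2 rows agree on Venue — 0 pairs.

0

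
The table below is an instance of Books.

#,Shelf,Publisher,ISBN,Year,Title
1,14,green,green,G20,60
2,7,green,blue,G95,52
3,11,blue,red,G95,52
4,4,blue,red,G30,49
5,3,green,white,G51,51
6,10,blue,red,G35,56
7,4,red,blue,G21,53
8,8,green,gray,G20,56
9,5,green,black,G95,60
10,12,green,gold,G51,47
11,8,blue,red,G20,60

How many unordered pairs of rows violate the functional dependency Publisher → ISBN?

Publisher=green: violating pairs (1,2), (1,5), (1,8), (1,9), (1,10), (2,5), (2,8), (2,9), (2,10), (5,8), (5,9), (5,10), (8,9), (8,10), (9,10) — 15 pairs.
Publisher=blue: all 4 rows agree on ISBN — 0 pairs.

15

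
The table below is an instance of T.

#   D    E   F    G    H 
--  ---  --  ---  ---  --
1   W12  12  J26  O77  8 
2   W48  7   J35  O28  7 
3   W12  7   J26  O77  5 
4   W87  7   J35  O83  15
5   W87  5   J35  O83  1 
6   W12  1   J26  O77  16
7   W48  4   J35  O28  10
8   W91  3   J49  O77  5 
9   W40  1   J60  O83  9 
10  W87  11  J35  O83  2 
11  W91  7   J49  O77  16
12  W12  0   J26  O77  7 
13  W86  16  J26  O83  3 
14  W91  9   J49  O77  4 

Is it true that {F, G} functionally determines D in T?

Yes

(F=J26, G=O77): rows 1, 3, 6, 12 → D = W12, W12, W12, W12 ✓
(F=J35, G=O28): rows 2, 7 → D = W48, W48 ✓
(F=J35, G=O83): rows 4, 5, 10 → D = W87, W87, W87 ✓
(F=J49, G=O77): rows 8, 11, 14 → D = W91, W91, W91 ✓
(F=J60, G=O83): row 9 → D = W40 ✓
(F=J26, G=O83): row 13 → D = W86 ✓
Every {F, G} value is associated with a single D value, so {F, G} -> D holds.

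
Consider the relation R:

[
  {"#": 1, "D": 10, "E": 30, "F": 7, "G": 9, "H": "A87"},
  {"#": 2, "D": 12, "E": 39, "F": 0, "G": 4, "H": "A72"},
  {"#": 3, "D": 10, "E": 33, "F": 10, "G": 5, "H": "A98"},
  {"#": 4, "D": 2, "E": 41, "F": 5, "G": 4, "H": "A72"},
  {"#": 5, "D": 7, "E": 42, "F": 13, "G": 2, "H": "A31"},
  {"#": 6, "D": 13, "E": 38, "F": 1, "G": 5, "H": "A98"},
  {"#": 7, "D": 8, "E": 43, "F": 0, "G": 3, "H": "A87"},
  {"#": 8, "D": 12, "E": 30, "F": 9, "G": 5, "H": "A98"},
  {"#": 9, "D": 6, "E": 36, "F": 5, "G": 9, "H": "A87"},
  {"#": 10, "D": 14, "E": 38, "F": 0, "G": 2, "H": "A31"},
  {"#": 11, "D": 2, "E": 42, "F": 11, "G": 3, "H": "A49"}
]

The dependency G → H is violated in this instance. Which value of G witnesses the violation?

3

G=9: rows 1, 9 → H = A87, A87 ✓
G=4: rows 2, 4 → H = A72, A72 ✓
G=5: rows 3, 6, 8 → H = A98, A98, A98 ✓
G=2: rows 5, 10 → H = A31, A31 ✓
G=3: rows 7, 11 → H takes values {A87, A49} — violation
The only G value with inconsistent H is G=3.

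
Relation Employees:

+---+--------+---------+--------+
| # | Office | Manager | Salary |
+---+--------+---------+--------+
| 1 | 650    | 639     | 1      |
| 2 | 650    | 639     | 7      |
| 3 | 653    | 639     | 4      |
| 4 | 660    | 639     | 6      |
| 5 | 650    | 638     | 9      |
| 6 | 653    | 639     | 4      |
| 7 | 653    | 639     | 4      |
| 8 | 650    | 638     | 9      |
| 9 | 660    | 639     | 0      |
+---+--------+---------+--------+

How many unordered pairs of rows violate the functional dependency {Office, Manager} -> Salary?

2

(Office=650, Manager=639): violating pairs (1,2) — 1 pair.
(Office=653, Manager=639): all 3 rows agree on Salary — 0 pairs.
(Office=660, Manager=639): violating pairs (4,9) — 1 pair.
(Office=650, Manager=638): all 2 rows agree on Salary — 0 pairs.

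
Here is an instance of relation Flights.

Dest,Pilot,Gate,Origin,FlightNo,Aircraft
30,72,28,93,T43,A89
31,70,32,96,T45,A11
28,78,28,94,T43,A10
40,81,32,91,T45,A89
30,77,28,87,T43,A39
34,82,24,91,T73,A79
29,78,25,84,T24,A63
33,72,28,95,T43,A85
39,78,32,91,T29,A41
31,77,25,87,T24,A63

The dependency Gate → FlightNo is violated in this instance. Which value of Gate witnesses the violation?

Gate=28: 4 rows → FlightNo = T43, T43, T43, T43 ✓
Gate=32: 3 rows → FlightNo takes values {T45, T29} — violation
Gate=24: 1 row → FlightNo = T73 ✓
Gate=25: 2 rows → FlightNo = T24, T24 ✓
The only Gate value with inconsistent FlightNo is Gate=32.

32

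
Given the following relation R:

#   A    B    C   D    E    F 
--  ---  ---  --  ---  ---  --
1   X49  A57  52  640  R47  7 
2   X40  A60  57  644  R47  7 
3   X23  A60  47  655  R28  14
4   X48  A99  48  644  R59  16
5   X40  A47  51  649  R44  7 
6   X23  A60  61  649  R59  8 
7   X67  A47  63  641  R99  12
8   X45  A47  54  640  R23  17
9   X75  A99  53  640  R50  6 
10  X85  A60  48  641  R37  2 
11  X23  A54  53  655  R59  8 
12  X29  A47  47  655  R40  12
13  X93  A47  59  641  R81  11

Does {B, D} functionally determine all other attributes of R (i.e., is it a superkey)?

Rows 7 and 13 have the same {B, D} value (B=A47, D=641) but are distinct tuples, so {B, D} does not determine every attribute — not a superkey.

No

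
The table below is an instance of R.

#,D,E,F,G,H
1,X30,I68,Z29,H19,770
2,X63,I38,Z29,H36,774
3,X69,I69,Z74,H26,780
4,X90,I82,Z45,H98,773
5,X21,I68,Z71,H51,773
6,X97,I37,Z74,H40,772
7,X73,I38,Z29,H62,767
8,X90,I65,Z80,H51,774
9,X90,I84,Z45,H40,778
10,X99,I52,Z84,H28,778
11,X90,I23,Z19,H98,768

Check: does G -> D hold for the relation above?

No

G=H19: row 1 → D = X30 ✓
G=H36: row 2 → D = X63 ✓
G=H26: row 3 → D = X69 ✓
G=H98: rows 4, 11 → D = X90, X90 ✓
G=H51: rows 5, 8 → D takes values {X21, X90} — violation
G=H40: rows 6, 9 → D takes values {X97, X90} — violation
G=H62: row 7 → D = X73 ✓
G=H28: row 10 → D = X99 ✓
Two rows agree on G but differ on D, so G -> D does not hold.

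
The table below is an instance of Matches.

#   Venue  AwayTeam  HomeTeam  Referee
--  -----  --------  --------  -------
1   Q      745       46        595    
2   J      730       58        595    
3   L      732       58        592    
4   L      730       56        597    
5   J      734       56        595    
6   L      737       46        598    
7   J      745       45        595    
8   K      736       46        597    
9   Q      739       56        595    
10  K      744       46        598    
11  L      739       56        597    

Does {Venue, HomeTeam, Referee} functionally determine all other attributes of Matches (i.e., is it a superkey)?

No

Rows 4 and 11 have the same {Venue, HomeTeam, Referee} value (Venue=L, HomeTeam=56, Referee=597) but are distinct tuples, so {Venue, HomeTeam, Referee} does not determine every attribute — not a superkey.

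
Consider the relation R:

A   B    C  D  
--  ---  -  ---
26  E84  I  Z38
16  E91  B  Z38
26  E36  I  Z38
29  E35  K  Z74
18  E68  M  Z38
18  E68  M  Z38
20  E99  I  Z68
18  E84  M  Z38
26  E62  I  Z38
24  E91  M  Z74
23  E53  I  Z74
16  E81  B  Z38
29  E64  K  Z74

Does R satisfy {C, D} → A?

Yes

(C=I, D=Z38): 3 rows → A = 26, 26, 26 ✓
(C=B, D=Z38): 2 rows → A = 16, 16 ✓
(C=K, D=Z74): 2 rows → A = 29, 29 ✓
(C=M, D=Z38): 3 rows → A = 18, 18, 18 ✓
(C=I, D=Z68): 1 row → A = 20 ✓
(C=M, D=Z74): 1 row → A = 24 ✓
(C=I, D=Z74): 1 row → A = 23 ✓
Every {C, D} value is associated with a single A value, so {C, D} → A holds.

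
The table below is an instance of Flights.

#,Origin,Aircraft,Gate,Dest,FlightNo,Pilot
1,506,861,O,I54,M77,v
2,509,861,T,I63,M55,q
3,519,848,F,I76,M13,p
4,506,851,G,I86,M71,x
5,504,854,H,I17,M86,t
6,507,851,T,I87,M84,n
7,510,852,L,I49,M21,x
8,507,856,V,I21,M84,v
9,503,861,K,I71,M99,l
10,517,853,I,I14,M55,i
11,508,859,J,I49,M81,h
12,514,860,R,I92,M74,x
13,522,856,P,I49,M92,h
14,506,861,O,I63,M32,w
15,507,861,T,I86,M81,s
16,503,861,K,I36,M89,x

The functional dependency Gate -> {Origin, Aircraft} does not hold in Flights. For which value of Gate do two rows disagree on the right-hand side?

Gate=O: rows 1, 14 → {Origin,Aircraft} = (506, 861), (506, 861) ✓
Gate=T: rows 2, 6, 15 → {Origin,Aircraft} takes values {(509, 861), (507, 851), (507, 861)} — violation
Gate=F: row 3 → {Origin,Aircraft} = (519, 848) ✓
Gate=G: row 4 → {Origin,Aircraft} = (506, 851) ✓
Gate=H: row 5 → {Origin,Aircraft} = (504, 854) ✓
Gate=L: row 7 → {Origin,Aircraft} = (510, 852) ✓
Gate=V: row 8 → {Origin,Aircraft} = (507, 856) ✓
Gate=K: rows 9, 16 → {Origin,Aircraft} = (503, 861), (503, 861) ✓
Gate=I: row 10 → {Origin,Aircraft} = (517, 853) ✓
Gate=J: row 11 → {Origin,Aircraft} = (508, 859) ✓
Gate=R: row 12 → {Origin,Aircraft} = (514, 860) ✓
Gate=P: row 13 → {Origin,Aircraft} = (522, 856) ✓
The only Gate value with inconsistent RHS is Gate=T.

T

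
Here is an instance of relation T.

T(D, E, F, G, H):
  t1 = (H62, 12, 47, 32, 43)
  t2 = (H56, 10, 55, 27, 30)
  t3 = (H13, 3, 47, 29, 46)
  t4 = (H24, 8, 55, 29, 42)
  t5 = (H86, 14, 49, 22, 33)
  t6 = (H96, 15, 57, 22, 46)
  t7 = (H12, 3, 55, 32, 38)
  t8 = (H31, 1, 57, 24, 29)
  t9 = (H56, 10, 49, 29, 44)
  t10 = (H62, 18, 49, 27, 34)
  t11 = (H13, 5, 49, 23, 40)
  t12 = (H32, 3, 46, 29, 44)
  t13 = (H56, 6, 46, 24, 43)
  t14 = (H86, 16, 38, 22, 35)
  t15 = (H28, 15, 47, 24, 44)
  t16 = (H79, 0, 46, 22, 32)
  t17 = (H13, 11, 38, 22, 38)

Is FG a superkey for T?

No

Rows 14 and 17 have the same FG value (F=38, G=22) but are distinct tuples, so FG does not determine every attribute — not a superkey.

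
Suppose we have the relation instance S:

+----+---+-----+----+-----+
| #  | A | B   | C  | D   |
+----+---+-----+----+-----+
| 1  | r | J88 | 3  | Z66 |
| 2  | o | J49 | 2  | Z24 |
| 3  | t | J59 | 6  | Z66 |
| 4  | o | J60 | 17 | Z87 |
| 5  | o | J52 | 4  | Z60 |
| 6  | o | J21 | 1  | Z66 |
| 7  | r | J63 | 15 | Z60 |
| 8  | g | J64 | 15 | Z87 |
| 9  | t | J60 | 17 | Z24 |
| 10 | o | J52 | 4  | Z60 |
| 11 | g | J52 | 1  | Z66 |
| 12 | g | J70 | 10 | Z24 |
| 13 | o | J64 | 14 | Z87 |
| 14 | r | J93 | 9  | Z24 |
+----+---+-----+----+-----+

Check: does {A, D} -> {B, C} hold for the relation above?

(A=r, D=Z66): row 1 → {B,C} = (J88, 3) ✓
(A=o, D=Z24): row 2 → {B,C} = (J49, 2) ✓
(A=t, D=Z66): row 3 → {B,C} = (J59, 6) ✓
(A=o, D=Z87): rows 4, 13 → {B,C} takes values {(J60, 17), (J64, 14)} — violation
(A=o, D=Z60): rows 5, 10 → {B,C} = (J52, 4), (J52, 4) ✓
(A=o, D=Z66): row 6 → {B,C} = (J21, 1) ✓
(A=r, D=Z60): row 7 → {B,C} = (J63, 15) ✓
(A=g, D=Z87): row 8 → {B,C} = (J64, 15) ✓
(A=t, D=Z24): row 9 → {B,C} = (J60, 17) ✓
(A=g, D=Z66): row 11 → {B,C} = (J52, 1) ✓
(A=g, D=Z24): row 12 → {B,C} = (J70, 10) ✓
(A=r, D=Z24): row 14 → {B,C} = (J93, 9) ✓
Two rows agree on {A, D} but differ on {B, C}, so {A, D} -> {B, C} does not hold.

No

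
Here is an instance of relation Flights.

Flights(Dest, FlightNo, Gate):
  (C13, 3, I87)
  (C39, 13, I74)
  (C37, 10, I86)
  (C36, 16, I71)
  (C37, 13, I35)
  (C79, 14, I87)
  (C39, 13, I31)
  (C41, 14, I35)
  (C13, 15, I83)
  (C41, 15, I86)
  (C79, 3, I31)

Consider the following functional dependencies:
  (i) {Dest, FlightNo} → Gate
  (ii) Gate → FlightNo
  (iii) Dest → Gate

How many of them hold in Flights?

(i) {Dest, FlightNo} → Gate: (Dest=C39, FlightNo=13): 2 rows → Gate takes values {I74, I31} — violation — fails.
(ii) Gate → FlightNo: Gate=I87: 2 rows → FlightNo takes values {3, 14} — violation; Gate=I86: 2 rows → FlightNo takes values {10, 15} — violation; Gate=I35: 2 rows → FlightNo takes values {13, 14} — violation; Gate=I31: 2 rows → FlightNo takes values {13, 3} — violation — fails.
(iii) Dest → Gate: Dest=C13: 2 rows → Gate takes values {I87, I83} — violation; Dest=C39: 2 rows → Gate takes values {I74, I31} — violation; Dest=C37: 2 rows → Gate takes values {I86, I35} — violation; Dest=C79: 2 rows → Gate takes values {I87, I31} — violation; Dest=C41: 2 rows → Gate takes values {I35, I86} — violation — fails.
None of the 3 dependencies hold.

0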